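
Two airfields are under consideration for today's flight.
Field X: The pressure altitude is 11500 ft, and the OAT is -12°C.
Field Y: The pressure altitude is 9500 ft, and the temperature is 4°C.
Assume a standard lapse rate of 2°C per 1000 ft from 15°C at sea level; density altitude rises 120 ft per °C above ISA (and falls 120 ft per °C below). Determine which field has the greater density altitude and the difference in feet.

Field X: ISA temp = -8°C, deviation -4°C, DA = 11500 + 120 × (-4) = 11020 ft.
Field Y: ISA temp = -4°C, deviation +8°C, DA = 9500 + 120 × 8 = 10460 ft.
Field X is higher by 11020 − 10460 = 560 ft.

Field X by 560 ft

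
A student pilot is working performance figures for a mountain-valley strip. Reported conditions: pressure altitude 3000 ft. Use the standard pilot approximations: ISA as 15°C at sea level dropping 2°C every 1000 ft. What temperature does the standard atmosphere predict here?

9°C

ISA temperature = 15 − 2 × (3000/1000) = 15 − 6 = 9°C.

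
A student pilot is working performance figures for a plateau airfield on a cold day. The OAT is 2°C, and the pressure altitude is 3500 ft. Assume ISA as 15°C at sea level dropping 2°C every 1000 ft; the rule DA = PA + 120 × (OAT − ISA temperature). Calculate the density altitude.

2780 ft

ISA temperature at 3500 ft = 15 − 2 × (3500/1000) = 8°C.
ISA deviation = 2 − 8 = -6°C.
Density altitude = 3500 + 120 × (-6) = 3500 + (-720) = 2780 ft.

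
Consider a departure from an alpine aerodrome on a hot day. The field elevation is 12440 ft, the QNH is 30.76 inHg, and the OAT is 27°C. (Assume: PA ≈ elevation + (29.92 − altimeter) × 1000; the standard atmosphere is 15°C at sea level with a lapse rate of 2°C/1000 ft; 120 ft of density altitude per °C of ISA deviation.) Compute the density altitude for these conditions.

15824 ft

Pressure altitude = 12440 + (29.92 − 30.76) × 1000 = 12440 + (-840) = 11600 ft.
ISA temperature at 11600 ft = 15 − 2 × (11600/1000) = -8.2°C.
ISA deviation = 27 − (-8.2) = +35.2°C.
Density altitude = 11600 + 120 × (35.2) = 15824 ft.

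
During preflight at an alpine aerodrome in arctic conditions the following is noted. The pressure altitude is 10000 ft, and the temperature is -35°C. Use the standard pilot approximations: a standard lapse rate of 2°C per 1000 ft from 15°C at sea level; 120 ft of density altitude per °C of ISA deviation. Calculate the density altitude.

6400 ft

ISA temperature at 10000 ft = 15 − 2 × (10000/1000) = -5°C.
ISA deviation = -35 − (-5) = -30°C.
Density altitude = 10000 + 120 × (-30) = 10000 + (-3600) = 6400 ft.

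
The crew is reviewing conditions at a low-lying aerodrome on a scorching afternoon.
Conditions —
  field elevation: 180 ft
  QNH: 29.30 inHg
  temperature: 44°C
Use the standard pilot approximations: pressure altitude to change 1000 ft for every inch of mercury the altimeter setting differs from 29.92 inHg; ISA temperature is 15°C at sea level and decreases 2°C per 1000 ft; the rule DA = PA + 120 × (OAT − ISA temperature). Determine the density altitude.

Pressure altitude = 180 + (29.92 − 29.30) × 1000 = 180 + (+620) = 800 ft.
ISA temperature at 800 ft = 15 − 2 × (800/1000) = 13.4°C.
ISA deviation = 44 − 13.4 = +30.6°C.
Density altitude = 800 + 120 × (30.6) = 4472 ft.

4472 ft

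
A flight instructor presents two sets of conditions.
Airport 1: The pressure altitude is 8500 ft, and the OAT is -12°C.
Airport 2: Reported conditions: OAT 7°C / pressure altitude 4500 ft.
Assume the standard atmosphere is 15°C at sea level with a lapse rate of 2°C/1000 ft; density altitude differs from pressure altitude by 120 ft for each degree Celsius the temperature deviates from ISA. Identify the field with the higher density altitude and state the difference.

Airport 1 by 2680 ft

Airport 1: ISA temp = -2°C, deviation -10°C, DA = 8500 + 120 × (-10) = 7300 ft.
Airport 2: ISA temp = 6°C, deviation +1°C, DA = 4500 + 120 × 1 = 4620 ft.
Airport 1 is higher by 7300 − 4620 = 2680 ft.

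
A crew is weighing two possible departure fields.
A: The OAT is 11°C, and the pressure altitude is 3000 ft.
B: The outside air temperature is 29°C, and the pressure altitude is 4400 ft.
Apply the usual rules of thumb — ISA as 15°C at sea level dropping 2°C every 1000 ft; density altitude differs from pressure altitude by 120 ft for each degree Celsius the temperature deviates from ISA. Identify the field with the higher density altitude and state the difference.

B by 3896 ft

A: ISA temp = 9°C, deviation +2°C, DA = 3000 + 120 × 2 = 3240 ft.
B: ISA temp = 6.2°C, deviation +22.8°C, DA = 4400 + 120 × 22.8 = 7136 ft.
B is higher by 7136 − 3240 = 3896 ft.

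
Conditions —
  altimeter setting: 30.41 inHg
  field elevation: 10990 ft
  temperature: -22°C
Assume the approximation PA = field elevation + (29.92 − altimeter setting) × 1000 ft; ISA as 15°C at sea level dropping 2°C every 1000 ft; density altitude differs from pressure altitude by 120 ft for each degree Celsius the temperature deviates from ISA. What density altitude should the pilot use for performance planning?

Pressure altitude = 10990 + (29.92 − 30.41) × 1000 = 10990 + (-490) = 10500 ft.
ISA temperature at 10500 ft = 15 − 2 × (10500/1000) = -6°C.
ISA deviation = -22 − (-6) = -16°C.
Density altitude = 10500 + 120 × (-16) = 8580 ft.

8580 ft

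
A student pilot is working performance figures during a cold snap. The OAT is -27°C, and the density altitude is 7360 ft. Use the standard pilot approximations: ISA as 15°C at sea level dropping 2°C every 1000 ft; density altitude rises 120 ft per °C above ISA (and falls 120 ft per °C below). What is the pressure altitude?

DA = PA + 120 × (OAT − (15 − 2·PA/1000)) = PA + 120·OAT − 1800 + 0.24·PA = 1.24·PA + 120·OAT − 1800.
So 1.24·PA = 7360 − 120 × (-27) + 1800 = 12400.
PA = 12400 / 1.24 = 10000 ft.

10000 ft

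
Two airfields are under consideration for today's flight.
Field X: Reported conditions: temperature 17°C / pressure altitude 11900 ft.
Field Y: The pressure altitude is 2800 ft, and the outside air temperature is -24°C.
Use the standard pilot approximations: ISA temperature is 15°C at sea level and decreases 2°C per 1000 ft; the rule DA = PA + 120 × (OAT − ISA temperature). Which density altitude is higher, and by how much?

Field X: ISA temp = -8.8°C, deviation +25.8°C, DA = 11900 + 120 × 25.8 = 14996 ft.
Field Y: ISA temp = 9.4°C, deviation -33.4°C, DA = 2800 + 120 × (-33.4) = -1208 ft.
Field X is higher by 14996 − (-1208) = 16204 ft.

Field X by 16204 ft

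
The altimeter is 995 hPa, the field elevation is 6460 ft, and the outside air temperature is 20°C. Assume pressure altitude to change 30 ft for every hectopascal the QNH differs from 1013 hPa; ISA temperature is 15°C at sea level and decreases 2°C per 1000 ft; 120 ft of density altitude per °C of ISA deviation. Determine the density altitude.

9280 ft

Pressure altitude = 6460 + (1013 − 995) × 30 = 6460 + (+540) = 7000 ft.
ISA temperature at 7000 ft = 15 − 2 × (7000/1000) = 1°C.
ISA deviation = 20 − 1 = +19°C.
Density altitude = 7000 + 120 × (19) = 9280 ft.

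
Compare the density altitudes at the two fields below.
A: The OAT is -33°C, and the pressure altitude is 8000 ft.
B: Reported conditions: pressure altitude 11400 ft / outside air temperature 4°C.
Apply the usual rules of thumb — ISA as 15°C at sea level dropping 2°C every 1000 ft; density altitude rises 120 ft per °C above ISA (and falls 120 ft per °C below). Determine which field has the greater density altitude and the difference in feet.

B by 8656 ft

A: ISA temp = -1°C, deviation -32°C, DA = 8000 + 120 × (-32) = 4160 ft.
B: ISA temp = -7.8°C, deviation +11.8°C, DA = 11400 + 120 × 11.8 = 12816 ft.
B is higher by 12816 − 4160 = 8656 ft.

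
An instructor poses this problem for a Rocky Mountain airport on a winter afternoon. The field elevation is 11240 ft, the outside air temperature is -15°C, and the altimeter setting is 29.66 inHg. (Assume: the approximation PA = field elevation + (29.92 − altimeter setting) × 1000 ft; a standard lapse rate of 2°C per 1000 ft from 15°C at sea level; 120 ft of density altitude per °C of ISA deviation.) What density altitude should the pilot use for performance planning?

Pressure altitude = 11240 + (29.92 − 29.66) × 1000 = 11240 + (+260) = 11500 ft.
ISA temperature at 11500 ft = 15 − 2 × (11500/1000) = -8°C.
ISA deviation = -15 − (-8) = -7°C.
Density altitude = 11500 + 120 × (-7) = 10660 ft.

10660 ft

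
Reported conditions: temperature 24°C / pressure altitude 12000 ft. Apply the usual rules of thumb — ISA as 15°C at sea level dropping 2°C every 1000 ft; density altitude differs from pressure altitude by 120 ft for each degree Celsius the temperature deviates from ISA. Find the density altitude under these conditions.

ISA temperature at 12000 ft = 15 − 2 × (12000/1000) = -9°C.
ISA deviation = 24 − (-9) = +33°C.
Density altitude = 12000 + 120 × (33) = 12000 + (+3960) = 15960 ft.

15960 ft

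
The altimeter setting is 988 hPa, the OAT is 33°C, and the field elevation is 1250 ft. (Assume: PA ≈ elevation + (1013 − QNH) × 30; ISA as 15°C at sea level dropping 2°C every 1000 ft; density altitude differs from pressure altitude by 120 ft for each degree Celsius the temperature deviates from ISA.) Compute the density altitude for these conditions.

4640 ft

Pressure altitude = 1250 + (1013 − 988) × 30 = 1250 + (+750) = 2000 ft.
ISA temperature at 2000 ft = 15 − 2 × (2000/1000) = 11°C.
ISA deviation = 33 − 11 = +22°C.
Density altitude = 2000 + 120 × (22) = 4640 ft.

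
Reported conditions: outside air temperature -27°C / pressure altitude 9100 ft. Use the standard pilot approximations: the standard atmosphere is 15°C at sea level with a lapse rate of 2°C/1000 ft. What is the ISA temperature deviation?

ISA-23.8°C

ISA temperature at 9100 ft = 15 − 2 × (9100/1000) = -3.2°C.
Deviation = OAT − ISA = -27 − (-3.2) = -23.8°C.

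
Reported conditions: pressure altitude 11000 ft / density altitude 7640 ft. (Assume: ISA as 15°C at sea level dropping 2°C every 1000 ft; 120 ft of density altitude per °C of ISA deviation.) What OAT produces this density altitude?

-35°C

Density altitude − pressure altitude = 7640 − 11000 = -3360 ft.
At 120 ft/°C that is an ISA deviation of -3360/120 = -28°C.
ISA temperature at 11000 ft = 15 − 2 × (11000/1000) = -7°C.
OAT = ISA + deviation = -7 + (-28) = -35°C.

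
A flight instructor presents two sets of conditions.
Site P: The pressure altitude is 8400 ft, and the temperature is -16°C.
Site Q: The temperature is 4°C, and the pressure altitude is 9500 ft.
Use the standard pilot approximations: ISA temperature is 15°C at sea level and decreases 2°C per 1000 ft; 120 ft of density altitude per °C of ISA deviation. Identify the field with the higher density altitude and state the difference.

Site Q by 3764 ft

Site P: ISA temp = -1.8°C, deviation -14.2°C, DA = 8400 + 120 × (-14.2) = 6696 ft.
Site Q: ISA temp = -4°C, deviation +8°C, DA = 9500 + 120 × 8 = 10460 ft.
Site Q is higher by 10460 − 6696 = 3764 ft.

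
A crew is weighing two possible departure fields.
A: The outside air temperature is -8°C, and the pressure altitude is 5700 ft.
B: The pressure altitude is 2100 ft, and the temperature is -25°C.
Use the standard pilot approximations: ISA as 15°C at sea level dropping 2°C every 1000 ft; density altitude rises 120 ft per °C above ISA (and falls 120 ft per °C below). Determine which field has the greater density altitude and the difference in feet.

A by 6504 ft

A: ISA temp = 3.6°C, deviation -11.6°C, DA = 5700 + 120 × (-11.6) = 4308 ft.
B: ISA temp = 10.8°C, deviation -35.8°C, DA = 2100 + 120 × (-35.8) = -2196 ft.
A is higher by 4308 − (-2196) = 6504 ft.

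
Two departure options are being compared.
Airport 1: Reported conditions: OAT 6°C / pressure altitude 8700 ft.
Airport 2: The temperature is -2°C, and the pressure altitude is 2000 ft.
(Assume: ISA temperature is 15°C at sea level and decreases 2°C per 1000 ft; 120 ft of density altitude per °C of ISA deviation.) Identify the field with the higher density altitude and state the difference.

Airport 1 by 9268 ft

Airport 1: ISA temp = -2.4°C, deviation +8.4°C, DA = 8700 + 120 × 8.4 = 9708 ft.
Airport 2: ISA temp = 11°C, deviation -13°C, DA = 2000 + 120 × (-13) = 440 ft.
Airport 1 is higher by 9708 − 440 = 9268 ft.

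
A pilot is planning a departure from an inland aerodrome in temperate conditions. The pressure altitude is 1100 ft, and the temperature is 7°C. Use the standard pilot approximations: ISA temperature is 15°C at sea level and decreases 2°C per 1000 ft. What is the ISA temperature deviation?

ISA temperature at 1100 ft = 15 − 2 × (1100/1000) = 12.8°C.
Deviation = OAT − ISA = 7 − 12.8 = -5.8°C.

ISA-5.8°C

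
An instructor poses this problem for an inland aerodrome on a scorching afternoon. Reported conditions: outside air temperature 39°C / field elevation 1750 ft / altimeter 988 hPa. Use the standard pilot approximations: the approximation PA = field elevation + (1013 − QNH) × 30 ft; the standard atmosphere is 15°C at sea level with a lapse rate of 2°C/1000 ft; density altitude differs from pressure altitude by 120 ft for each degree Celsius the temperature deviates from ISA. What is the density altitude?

5980 ft

Pressure altitude = 1750 + (1013 − 988) × 30 = 1750 + (+750) = 2500 ft.
ISA temperature at 2500 ft = 15 − 2 × (2500/1000) = 10°C.
ISA deviation = 39 − 10 = +29°C.
Density altitude = 2500 + 120 × (29) = 5980 ft.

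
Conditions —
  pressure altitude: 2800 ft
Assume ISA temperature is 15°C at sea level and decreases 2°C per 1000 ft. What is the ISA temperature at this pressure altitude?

9.4°C

ISA temperature = 15 − 2 × (2800/1000) = 15 − 5.6 = 9.4°C.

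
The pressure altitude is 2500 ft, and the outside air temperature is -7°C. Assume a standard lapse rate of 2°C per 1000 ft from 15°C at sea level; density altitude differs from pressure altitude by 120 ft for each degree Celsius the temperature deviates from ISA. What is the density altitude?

ISA temperature at 2500 ft = 15 − 2 × (2500/1000) = 10°C.
ISA deviation = -7 − 10 = -17°C.
Density altitude = 2500 + 120 × (-17) = 2500 + (-2040) = 460 ft.

460 ft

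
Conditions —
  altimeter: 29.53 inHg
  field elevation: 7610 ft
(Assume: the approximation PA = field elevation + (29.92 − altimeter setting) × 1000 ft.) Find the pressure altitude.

Pressure correction = (29.92 − 29.53) × 1000 = +390 ft.
Pressure altitude = 7610 + (+390) = 8000 ft.

8000 ft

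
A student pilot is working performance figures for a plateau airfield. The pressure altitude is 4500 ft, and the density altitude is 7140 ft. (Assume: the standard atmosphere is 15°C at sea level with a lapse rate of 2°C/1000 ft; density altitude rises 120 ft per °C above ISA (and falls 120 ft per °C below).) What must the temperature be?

28°C

Density altitude − pressure altitude = 7140 − 4500 = +2640 ft.
At 120 ft/°C that is an ISA deviation of 2640/120 = +22°C.
ISA temperature at 4500 ft = 15 − 2 × (4500/1000) = 6°C.
OAT = ISA + deviation = 6 + (+22) = 28°C.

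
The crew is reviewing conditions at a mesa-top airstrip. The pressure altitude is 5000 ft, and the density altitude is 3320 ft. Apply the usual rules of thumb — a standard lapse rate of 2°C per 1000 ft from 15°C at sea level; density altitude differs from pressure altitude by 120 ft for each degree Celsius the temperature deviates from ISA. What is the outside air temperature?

-9°C

Density altitude − pressure altitude = 3320 − 5000 = -1680 ft.
At 120 ft/°C that is an ISA deviation of -1680/120 = -14°C.
ISA temperature at 5000 ft = 15 − 2 × (5000/1000) = 5°C.
OAT = ISA + deviation = 5 + (-14) = -9°C.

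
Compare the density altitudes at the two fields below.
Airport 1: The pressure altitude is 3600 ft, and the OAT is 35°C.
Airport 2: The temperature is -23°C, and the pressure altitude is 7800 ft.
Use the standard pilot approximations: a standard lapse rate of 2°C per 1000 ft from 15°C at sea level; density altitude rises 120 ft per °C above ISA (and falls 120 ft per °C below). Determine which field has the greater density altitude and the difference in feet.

Airport 1 by 1752 ft

Airport 1: ISA temp = 7.8°C, deviation +27.2°C, DA = 3600 + 120 × 27.2 = 6864 ft.
Airport 2: ISA temp = -0.6°C, deviation -22.4°C, DA = 7800 + 120 × (-22.4) = 5112 ft.
Airport 1 is higher by 6864 − 5112 = 1752 ft.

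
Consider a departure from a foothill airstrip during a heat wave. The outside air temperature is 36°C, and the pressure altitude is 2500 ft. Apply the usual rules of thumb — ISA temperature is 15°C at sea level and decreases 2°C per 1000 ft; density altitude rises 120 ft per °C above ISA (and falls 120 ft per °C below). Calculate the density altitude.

ISA temperature at 2500 ft = 15 − 2 × (2500/1000) = 10°C.
ISA deviation = 36 − 10 = +26°C.
Density altitude = 2500 + 120 × (26) = 2500 + (+3120) = 5620 ft.

5620 ft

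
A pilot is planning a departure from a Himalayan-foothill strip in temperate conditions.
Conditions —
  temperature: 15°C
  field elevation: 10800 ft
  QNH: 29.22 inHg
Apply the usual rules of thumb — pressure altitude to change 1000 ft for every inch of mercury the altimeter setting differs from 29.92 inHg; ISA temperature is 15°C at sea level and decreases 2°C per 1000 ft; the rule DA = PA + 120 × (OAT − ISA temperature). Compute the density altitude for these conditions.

14260 ft

Pressure altitude = 10800 + (29.92 − 29.22) × 1000 = 10800 + (+700) = 11500 ft.
ISA temperature at 11500 ft = 15 − 2 × (11500/1000) = -8°C.
ISA deviation = 15 − (-8) = +23°C.
Density altitude = 11500 + 120 × (23) = 14260 ft.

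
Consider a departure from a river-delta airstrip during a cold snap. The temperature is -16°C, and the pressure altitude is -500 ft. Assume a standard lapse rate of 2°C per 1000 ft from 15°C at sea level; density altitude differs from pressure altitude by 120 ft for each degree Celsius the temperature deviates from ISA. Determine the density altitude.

-4340 ft

ISA temperature at -500 ft = 15 − 2 × (-500/1000) = 16°C.
ISA deviation = -16 − 16 = -32°C.
Density altitude = -500 + 120 × (-32) = -500 + (-3840) = -4340 ft.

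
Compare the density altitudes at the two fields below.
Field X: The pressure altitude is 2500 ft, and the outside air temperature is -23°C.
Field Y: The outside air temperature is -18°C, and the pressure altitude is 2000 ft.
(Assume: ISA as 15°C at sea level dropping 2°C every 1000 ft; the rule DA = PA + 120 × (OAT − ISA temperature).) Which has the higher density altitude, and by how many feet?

Field X: ISA temp = 10°C, deviation -33°C, DA = 2500 + 120 × (-33) = -1460 ft.
Field Y: ISA temp = 11°C, deviation -29°C, DA = 2000 + 120 × (-29) = -1480 ft.
Field X is higher by -1460 − (-1480) = 20 ft.

Field X by 20 ft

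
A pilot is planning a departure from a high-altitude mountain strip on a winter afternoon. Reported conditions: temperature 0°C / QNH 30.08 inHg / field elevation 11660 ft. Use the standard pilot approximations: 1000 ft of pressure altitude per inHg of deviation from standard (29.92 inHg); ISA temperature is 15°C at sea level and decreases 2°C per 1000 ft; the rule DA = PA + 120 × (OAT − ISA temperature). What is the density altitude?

Pressure altitude = 11660 + (29.92 − 30.08) × 1000 = 11660 + (-160) = 11500 ft.
ISA temperature at 11500 ft = 15 − 2 × (11500/1000) = -8°C.
ISA deviation = 0 − (-8) = +8°C.
Density altitude = 11500 + 120 × (8) = 12460 ft.

12460 ft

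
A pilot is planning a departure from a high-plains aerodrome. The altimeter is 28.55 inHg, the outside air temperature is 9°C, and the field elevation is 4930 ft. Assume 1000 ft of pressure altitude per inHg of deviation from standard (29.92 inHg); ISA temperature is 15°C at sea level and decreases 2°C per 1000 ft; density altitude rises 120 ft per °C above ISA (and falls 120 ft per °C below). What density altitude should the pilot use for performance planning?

Pressure altitude = 4930 + (29.92 − 28.55) × 1000 = 4930 + (+1370) = 6300 ft.
ISA temperature at 6300 ft = 15 − 2 × (6300/1000) = 2.4°C.
ISA deviation = 9 − 2.4 = +6.6°C.
Density altitude = 6300 + 120 × (6.6) = 7092 ft.

7092 ft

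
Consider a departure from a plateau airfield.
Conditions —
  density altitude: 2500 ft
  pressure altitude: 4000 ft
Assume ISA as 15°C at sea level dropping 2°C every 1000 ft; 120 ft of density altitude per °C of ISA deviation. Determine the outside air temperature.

-5.5°C

Density altitude − pressure altitude = 2500 − 4000 = -1500 ft.
At 120 ft/°C that is an ISA deviation of -1500/120 = -12.5°C.
ISA temperature at 4000 ft = 15 − 2 × (4000/1000) = 7°C.
OAT = ISA + deviation = 7 + (-12.5) = -5.5°C.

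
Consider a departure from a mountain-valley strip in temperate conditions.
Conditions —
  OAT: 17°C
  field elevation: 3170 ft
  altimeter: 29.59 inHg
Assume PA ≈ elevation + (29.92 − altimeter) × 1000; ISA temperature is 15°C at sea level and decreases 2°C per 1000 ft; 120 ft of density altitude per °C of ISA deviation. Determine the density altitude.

4580 ft

Pressure altitude = 3170 + (29.92 − 29.59) × 1000 = 3170 + (+330) = 3500 ft.
ISA temperature at 3500 ft = 15 − 2 × (3500/1000) = 8°C.
ISA deviation = 17 − 8 = +9°C.
Density altitude = 3500 + 120 × (9) = 4580 ft.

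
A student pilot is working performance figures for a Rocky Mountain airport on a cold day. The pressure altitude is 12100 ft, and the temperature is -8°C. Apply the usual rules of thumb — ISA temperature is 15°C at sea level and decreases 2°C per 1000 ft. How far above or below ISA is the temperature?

ISA+1.2°C

ISA temperature at 12100 ft = 15 − 2 × (12100/1000) = -9.2°C.
Deviation = OAT − ISA = -8 − (-9.2) = +1.2°C.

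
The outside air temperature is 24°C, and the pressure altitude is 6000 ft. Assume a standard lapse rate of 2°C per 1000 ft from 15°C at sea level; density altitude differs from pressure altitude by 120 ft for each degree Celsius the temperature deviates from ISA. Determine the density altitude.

8520 ft

ISA temperature at 6000 ft = 15 − 2 × (6000/1000) = 3°C.
ISA deviation = 24 − 3 = +21°C.
Density altitude = 6000 + 120 × (21) = 6000 + (+2520) = 8520 ft.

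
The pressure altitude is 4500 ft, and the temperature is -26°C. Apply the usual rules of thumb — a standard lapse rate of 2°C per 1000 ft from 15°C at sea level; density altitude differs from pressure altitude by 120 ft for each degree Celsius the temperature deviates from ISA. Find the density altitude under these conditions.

ISA temperature at 4500 ft = 15 − 2 × (4500/1000) = 6°C.
ISA deviation = -26 − 6 = -32°C.
Density altitude = 4500 + 120 × (-32) = 4500 + (-3840) = 660 ft.

660 ft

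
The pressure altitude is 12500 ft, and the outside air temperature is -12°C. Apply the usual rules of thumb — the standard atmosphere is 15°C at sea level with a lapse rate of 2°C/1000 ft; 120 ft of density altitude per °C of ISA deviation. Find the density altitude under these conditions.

12260 ft

ISA temperature at 12500 ft = 15 − 2 × (12500/1000) = -10°C.
ISA deviation = -12 − (-10) = -2°C.
Density altitude = 12500 + 120 × (-2) = 12500 + (-240) = 12260 ft.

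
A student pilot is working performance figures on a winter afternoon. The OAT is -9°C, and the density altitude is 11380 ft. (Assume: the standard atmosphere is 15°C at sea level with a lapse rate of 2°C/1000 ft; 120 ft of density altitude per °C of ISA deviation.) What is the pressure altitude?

11500 ft

DA = PA + 120 × (OAT − (15 − 2·PA/1000)) = PA + 120·OAT − 1800 + 0.24·PA = 1.24·PA + 120·OAT − 1800.
So 1.24·PA = 11380 − 120 × (-9) + 1800 = 14260.
PA = 14260 / 1.24 = 11500 ft.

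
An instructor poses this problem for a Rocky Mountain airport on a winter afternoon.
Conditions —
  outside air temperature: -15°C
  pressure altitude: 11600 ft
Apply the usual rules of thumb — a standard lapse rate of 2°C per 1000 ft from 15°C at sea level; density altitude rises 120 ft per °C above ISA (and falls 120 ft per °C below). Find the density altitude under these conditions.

10784 ft

ISA temperature at 11600 ft = 15 − 2 × (11600/1000) = -8.2°C.
ISA deviation = -15 − (-8.2) = -6.8°C.
Density altitude = 11600 + 120 × (-6.8) = 11600 + (-816) = 10784 ft.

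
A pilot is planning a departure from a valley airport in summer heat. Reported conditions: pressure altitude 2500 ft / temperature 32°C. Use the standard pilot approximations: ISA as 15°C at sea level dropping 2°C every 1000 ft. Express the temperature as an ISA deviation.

ISA temperature at 2500 ft = 15 − 2 × (2500/1000) = 10°C.
Deviation = OAT − ISA = 32 − 10 = +22°C.

ISA+22°C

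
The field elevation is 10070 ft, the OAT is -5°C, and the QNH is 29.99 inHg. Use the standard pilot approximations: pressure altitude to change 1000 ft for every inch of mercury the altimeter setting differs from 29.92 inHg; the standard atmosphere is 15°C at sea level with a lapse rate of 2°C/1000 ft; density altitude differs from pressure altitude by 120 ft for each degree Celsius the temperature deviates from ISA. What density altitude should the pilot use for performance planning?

Pressure altitude = 10070 + (29.92 − 29.99) × 1000 = 10070 + (-70) = 10000 ft.
ISA temperature at 10000 ft = 15 − 2 × (10000/1000) = -5°C.
ISA deviation = -5 − (-5) = 0°C.
Density altitude = 10000 + 120 × (0) = 10000 ft.

10000 ft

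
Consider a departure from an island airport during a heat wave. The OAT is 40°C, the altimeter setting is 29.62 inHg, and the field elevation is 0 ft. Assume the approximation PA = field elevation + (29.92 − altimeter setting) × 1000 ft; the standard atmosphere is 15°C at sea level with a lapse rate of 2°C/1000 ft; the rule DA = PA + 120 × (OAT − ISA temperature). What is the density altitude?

Pressure altitude = 0 + (29.92 − 29.62) × 1000 = 0 + (+300) = 300 ft.
ISA temperature at 300 ft = 15 − 2 × (300/1000) = 14.4°C.
ISA deviation = 40 − 14.4 = +25.6°C.
Density altitude = 300 + 120 × (25.6) = 3372 ft.

3372 ft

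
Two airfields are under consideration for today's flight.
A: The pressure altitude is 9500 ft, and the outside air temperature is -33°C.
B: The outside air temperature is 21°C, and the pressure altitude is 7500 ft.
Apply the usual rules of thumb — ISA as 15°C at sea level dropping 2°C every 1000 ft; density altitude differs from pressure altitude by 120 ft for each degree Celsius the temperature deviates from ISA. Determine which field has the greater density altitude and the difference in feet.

B by 4000 ft

A: ISA temp = -4°C, deviation -29°C, DA = 9500 + 120 × (-29) = 6020 ft.
B: ISA temp = 0°C, deviation +21°C, DA = 7500 + 120 × 21 = 10020 ft.
B is higher by 10020 − 6020 = 4000 ft.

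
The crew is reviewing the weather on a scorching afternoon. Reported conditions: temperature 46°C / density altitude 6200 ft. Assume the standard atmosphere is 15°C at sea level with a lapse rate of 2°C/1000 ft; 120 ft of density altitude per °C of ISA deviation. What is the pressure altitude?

DA = PA + 120 × (OAT − (15 − 2·PA/1000)) = PA + 120·OAT − 1800 + 0.24·PA = 1.24·PA + 120·OAT − 1800.
So 1.24·PA = 6200 − 120 × 46 + 1800 = 2480.
PA = 2480 / 1.24 = 2000 ft.

2000 ft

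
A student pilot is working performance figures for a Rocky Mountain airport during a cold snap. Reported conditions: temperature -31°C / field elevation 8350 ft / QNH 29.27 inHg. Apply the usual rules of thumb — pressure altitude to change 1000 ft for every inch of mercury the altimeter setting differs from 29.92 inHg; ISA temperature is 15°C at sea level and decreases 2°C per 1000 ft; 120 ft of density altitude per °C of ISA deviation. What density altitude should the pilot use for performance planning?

5640 ft

Pressure altitude = 8350 + (29.92 − 29.27) × 1000 = 8350 + (+650) = 9000 ft.
ISA temperature at 9000 ft = 15 − 2 × (9000/1000) = -3°C.
ISA deviation = -31 − (-3) = -28°C.
Density altitude = 9000 + 120 × (-28) = 5640 ft.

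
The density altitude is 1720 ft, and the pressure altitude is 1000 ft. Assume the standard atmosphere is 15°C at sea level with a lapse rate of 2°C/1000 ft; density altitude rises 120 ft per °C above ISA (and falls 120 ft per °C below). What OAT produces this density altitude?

19°C

Density altitude − pressure altitude = 1720 − 1000 = +720 ft.
At 120 ft/°C that is an ISA deviation of 720/120 = +6°C.
ISA temperature at 1000 ft = 15 − 2 × (1000/1000) = 13°C.
OAT = ISA + deviation = 13 + (+6) = 19°C.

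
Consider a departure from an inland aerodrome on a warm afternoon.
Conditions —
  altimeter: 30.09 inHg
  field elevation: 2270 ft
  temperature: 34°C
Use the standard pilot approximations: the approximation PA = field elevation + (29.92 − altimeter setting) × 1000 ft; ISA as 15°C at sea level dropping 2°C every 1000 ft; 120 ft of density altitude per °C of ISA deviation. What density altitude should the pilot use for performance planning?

4884 ft

Pressure altitude = 2270 + (29.92 − 30.09) × 1000 = 2270 + (-170) = 2100 ft.
ISA temperature at 2100 ft = 15 − 2 × (2100/1000) = 10.8°C.
ISA deviation = 34 − 10.8 = +23.2°C.
Density altitude = 2100 + 120 × (23.2) = 4884 ft.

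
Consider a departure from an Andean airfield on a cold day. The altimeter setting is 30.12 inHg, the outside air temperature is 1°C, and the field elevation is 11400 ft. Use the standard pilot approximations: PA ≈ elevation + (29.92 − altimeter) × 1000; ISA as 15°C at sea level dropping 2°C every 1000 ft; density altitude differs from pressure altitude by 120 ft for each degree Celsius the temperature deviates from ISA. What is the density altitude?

12208 ft

Pressure altitude = 11400 + (29.92 − 30.12) × 1000 = 11400 + (-200) = 11200 ft.
ISA temperature at 11200 ft = 15 − 2 × (11200/1000) = -7.4°C.
ISA deviation = 1 − (-7.4) = +8.4°C.
Density altitude = 11200 + 120 × (8.4) = 12208 ft.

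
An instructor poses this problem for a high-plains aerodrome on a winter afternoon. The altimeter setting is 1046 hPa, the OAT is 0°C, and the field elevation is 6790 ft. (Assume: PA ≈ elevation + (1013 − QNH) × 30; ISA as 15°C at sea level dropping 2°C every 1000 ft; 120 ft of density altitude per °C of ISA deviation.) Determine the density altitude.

Pressure altitude = 6790 + (1013 − 1046) × 30 = 6790 + (-990) = 5800 ft.
ISA temperature at 5800 ft = 15 − 2 × (5800/1000) = 3.4°C.
ISA deviation = 0 − 3.4 = -3.4°C.
Density altitude = 5800 + 120 × (-3.4) = 5392 ft.

5392 ft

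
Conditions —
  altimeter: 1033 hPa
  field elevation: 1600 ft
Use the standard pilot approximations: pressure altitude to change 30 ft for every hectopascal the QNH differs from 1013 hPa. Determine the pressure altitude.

Pressure correction = (1013 − 1033) × 30 = -600 ft.
Pressure altitude = 1600 + (-600) = 1000 ft.

1000 ft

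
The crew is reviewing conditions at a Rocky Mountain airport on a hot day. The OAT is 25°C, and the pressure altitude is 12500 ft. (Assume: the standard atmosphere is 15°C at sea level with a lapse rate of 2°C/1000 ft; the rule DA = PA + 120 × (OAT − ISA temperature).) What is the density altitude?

ISA temperature at 12500 ft = 15 − 2 × (12500/1000) = -10°C.
ISA deviation = 25 − (-10) = +35°C.
Density altitude = 12500 + 120 × (35) = 12500 + (+4200) = 16700 ft.

16700 ft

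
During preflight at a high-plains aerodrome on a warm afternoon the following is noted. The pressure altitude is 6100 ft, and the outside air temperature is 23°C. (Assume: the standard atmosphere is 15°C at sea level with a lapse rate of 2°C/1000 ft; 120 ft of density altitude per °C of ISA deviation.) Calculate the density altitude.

ISA temperature at 6100 ft = 15 − 2 × (6100/1000) = 2.8°C.
ISA deviation = 23 − 2.8 = +20.2°C.
Density altitude = 6100 + 120 × (20.2) = 6100 + (+2424) = 8524 ft.

8524 ft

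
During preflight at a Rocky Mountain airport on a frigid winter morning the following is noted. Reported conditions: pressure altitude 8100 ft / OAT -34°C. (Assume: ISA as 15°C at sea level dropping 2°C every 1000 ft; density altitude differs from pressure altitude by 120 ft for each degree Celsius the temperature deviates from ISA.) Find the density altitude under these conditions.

4164 ft

ISA temperature at 8100 ft = 15 − 2 × (8100/1000) = -1.2°C.
ISA deviation = -34 − (-1.2) = -32.8°C.
Density altitude = 8100 + 120 × (-32.8) = 8100 + (-3936) = 4164 ft.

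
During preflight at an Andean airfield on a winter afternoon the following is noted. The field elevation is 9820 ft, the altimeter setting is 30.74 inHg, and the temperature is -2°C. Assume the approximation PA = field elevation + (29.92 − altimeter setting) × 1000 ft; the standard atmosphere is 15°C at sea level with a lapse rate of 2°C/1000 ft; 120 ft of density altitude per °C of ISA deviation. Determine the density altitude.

Pressure altitude = 9820 + (29.92 − 30.74) × 1000 = 9820 + (-820) = 9000 ft.
ISA temperature at 9000 ft = 15 − 2 × (9000/1000) = -3°C.
ISA deviation = -2 − (-3) = +1°C.
Density altitude = 9000 + 120 × (1) = 9120 ft.

9120 ft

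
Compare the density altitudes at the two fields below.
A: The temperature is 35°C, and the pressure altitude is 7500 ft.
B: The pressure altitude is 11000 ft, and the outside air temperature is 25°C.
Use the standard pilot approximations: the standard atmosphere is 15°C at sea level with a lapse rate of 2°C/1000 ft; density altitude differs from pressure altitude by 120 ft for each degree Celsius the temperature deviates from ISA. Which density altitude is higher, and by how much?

B by 3140 ft

A: ISA temp = 0°C, deviation +35°C, DA = 7500 + 120 × 35 = 11700 ft.
B: ISA temp = -7°C, deviation +32°C, DA = 11000 + 120 × 32 = 14840 ft.
B is higher by 14840 − 11700 = 3140 ft.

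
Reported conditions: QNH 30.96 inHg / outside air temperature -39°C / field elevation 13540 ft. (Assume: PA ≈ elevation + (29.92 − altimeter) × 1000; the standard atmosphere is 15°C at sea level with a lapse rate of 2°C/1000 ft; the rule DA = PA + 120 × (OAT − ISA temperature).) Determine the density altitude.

Pressure altitude = 13540 + (29.92 − 30.96) × 1000 = 13540 + (-1040) = 12500 ft.
ISA temperature at 12500 ft = 15 − 2 × (12500/1000) = -10°C.
ISA deviation = -39 − (-10) = -29°C.
Density altitude = 12500 + 120 × (-29) = 9020 ft.

9020 ft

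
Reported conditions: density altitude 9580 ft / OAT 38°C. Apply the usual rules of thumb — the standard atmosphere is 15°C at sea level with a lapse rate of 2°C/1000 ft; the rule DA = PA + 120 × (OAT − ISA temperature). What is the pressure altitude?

DA = PA + 120 × (OAT − (15 − 2·PA/1000)) = PA + 120·OAT − 1800 + 0.24·PA = 1.24·PA + 120·OAT − 1800.
So 1.24·PA = 9580 − 120 × 38 + 1800 = 6820.
PA = 6820 / 1.24 = 5500 ft.

5500 ft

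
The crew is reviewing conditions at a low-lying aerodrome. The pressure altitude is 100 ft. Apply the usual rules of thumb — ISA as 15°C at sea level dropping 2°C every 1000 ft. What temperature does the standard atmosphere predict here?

ISA temperature = 15 − 2 × (100/1000) = 15 − 0.2 = 14.8°C.

14.8°C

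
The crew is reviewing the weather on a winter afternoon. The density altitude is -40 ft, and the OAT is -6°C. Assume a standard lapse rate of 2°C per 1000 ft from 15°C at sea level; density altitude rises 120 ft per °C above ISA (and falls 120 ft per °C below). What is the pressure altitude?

2000 ft

DA = PA + 120 × (OAT − (15 − 2·PA/1000)) = PA + 120·OAT − 1800 + 0.24·PA = 1.24·PA + 120·OAT − 1800.
So 1.24·PA = -40 − 120 × (-6) + 1800 = 2480.
PA = 2480 / 1.24 = 2000 ft.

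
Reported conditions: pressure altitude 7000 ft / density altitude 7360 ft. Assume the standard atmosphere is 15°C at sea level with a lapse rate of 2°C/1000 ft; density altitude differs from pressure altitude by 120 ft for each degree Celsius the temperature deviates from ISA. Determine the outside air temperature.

Density altitude − pressure altitude = 7360 − 7000 = +360 ft.
At 120 ft/°C that is an ISA deviation of 360/120 = +3°C.
ISA temperature at 7000 ft = 15 − 2 × (7000/1000) = 1°C.
OAT = ISA + deviation = 1 + (+3) = 4°C.

4°C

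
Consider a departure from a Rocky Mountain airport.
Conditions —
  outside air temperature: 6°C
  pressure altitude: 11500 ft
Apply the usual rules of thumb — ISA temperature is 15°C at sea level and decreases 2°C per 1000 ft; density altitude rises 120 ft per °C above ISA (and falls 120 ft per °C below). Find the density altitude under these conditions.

13180 ft

ISA temperature at 11500 ft = 15 − 2 × (11500/1000) = -8°C.
ISA deviation = 6 − (-8) = +14°C.
Density altitude = 11500 + 120 × (14) = 11500 + (+1680) = 13180 ft.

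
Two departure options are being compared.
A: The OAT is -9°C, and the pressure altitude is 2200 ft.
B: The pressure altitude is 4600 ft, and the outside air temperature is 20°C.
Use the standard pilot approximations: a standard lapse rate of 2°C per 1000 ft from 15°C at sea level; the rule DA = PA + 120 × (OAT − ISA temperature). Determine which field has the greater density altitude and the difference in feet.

B by 6456 ft

A: ISA temp = 10.6°C, deviation -19.6°C, DA = 2200 + 120 × (-19.6) = -152 ft.
B: ISA temp = 5.8°C, deviation +14.2°C, DA = 4600 + 120 × 14.2 = 6304 ft.
B is higher by 6304 − (-152) = 6456 ft.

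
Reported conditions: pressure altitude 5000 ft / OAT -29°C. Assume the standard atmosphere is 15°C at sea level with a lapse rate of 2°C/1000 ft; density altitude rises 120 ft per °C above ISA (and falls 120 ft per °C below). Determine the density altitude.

ISA temperature at 5000 ft = 15 − 2 × (5000/1000) = 5°C.
ISA deviation = -29 − 5 = -34°C.
Density altitude = 5000 + 120 × (-34) = 5000 + (-4080) = 920 ft.

920 ft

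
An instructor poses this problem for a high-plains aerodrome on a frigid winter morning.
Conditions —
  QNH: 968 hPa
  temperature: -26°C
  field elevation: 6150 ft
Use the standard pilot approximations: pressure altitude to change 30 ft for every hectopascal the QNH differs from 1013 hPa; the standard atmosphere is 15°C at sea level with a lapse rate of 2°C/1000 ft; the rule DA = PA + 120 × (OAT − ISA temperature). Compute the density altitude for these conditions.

4380 ft

Pressure altitude = 6150 + (1013 − 968) × 30 = 6150 + (+1350) = 7500 ft.
ISA temperature at 7500 ft = 15 − 2 × (7500/1000) = 0°C.
ISA deviation = -26 − 0 = -26°C.
Density altitude = 7500 + 120 × (-26) = 4380 ft.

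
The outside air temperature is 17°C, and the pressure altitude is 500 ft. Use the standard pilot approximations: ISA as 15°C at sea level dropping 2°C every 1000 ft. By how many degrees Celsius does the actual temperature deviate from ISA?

ISA temperature at 500 ft = 15 − 2 × (500/1000) = 14°C.
Deviation = OAT − ISA = 17 − 14 = +3°C.

ISA+3°C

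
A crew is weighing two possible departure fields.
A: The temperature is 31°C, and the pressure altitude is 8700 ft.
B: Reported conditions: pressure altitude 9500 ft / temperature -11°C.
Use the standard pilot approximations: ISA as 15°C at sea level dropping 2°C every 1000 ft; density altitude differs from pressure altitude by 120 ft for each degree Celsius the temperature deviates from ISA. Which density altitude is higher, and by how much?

A: ISA temp = -2.4°C, deviation +33.4°C, DA = 8700 + 120 × 33.4 = 12708 ft.
B: ISA temp = -4°C, deviation -7°C, DA = 9500 + 120 × (-7) = 8660 ft.
A is higher by 12708 − 8660 = 4048 ft.

A by 4048 ft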